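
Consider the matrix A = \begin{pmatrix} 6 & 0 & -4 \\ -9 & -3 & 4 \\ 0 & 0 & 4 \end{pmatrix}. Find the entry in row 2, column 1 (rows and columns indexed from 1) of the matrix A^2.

-27

Characteristic polynomial: s^3 - 7s^2 - 6s + 72 = (s - 6)(s - 4)(s + 3), so the eigenvalues are -3, 4, 6.
s=-3: eigenvector (0, 1, 0).
s=4: eigenvector (2, -2, 1).
s=6: eigenvector (-1, 1, 0).
P = [[0, 2, -1], [1, -2, 1], [0, 1, 0]], D = diag(-3, 4, 6), P⁻¹ = [[1, 1, 0], [0, 0, 1], [-1, 0, 2]].
A² = P·diag(9, 16, 36)·P⁻¹ = [[36, 0, -40], [-27, 9, 40], [0, 0, 16]].
The requested entry is -27.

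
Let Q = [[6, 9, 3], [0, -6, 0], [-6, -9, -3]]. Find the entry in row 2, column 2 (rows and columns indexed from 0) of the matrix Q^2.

Characteristic polynomial: s^3 + 3s^2 - 18s = s(s - 3)(s + 6), so the eigenvalues are -6, 0, 3.
s=0: eigenvector (-1, 0, 2).
s=-6: eigenvector (-1, 1, 1).
s=3: eigenvector (1, 0, -1).
P = [[-1, -1, 1], [0, 1, 0], [2, 1, -1]], D = diag(0, -6, 3), P⁻¹ = [[1, 0, 1], [0, 1, 0], [2, 1, 1]].
Q² = P·diag(0, 36, 9)·P⁻¹ = [[18, -27, 9], [0, 36, 0], [-18, 27, -9]].
The requested entry is -9.

-9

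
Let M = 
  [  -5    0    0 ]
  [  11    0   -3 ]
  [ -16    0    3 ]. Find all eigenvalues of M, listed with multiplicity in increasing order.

-5, 0, 3

Characteristic polynomial: p(r) = r^3 + 2r^2 - 15r = r(r - 3)(r + 5).
Roots (with multiplicity): -5, 0, 3.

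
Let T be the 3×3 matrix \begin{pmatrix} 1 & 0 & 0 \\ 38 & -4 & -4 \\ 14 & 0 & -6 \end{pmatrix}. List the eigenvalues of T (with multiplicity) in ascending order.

Characteristic polynomial: p(λ) = λ^3 + 9λ^2 + 14λ - 24 = (λ - 1)(λ + 4)(λ + 6).
Roots (with multiplicity): -6, -4, 1.

-6, -4, 1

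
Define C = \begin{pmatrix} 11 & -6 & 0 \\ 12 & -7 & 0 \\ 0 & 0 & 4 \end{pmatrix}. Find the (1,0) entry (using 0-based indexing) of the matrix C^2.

Characteristic polynomial: s^3 - 8s^2 + 11s + 20 = (s - 5)(s - 4)(s + 1), so the eigenvalues are -1, 4, 5.
s=-1: eigenvector (1, 2, 0).
s=5: eigenvector (-1, -1, 0).
s=4: eigenvector (0, 0, 1).
P = [[1, -1, 0], [2, -1, 0], [0, 0, 1]], D = diag(-1, 5, 4), P⁻¹ = [[-1, 1, 0], [-2, 1, 0], [0, 0, 1]].
C² = P·diag(1, 25, 16)·P⁻¹ = [[49, -24, 0], [48, -23, 0], [0, 0, 16]].
The requested entry is 48.

48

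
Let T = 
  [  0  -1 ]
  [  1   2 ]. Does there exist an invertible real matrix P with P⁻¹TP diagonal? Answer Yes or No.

No

Characteristic polynomial: p(λ) = λ^2 - 2λ + 1 = (λ - 1)^2.
λ = 1 has algebraic multiplicity 2; rank(T − 1I) = 1, so geometric multiplicity = 1.
Geometric multiplicity < algebraic multiplicity, so T is not diagonalizable.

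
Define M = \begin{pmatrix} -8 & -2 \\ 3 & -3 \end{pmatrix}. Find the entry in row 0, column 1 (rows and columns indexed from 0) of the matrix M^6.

Characteristic polynomial: t^2 + 11t + 30 = (t + 5)(t + 6), so the eigenvalues are -6, -5.
t=-5: eigenvector (-2, 3).
t=-6: eigenvector (-1, 1).
P = [[-2, -1], [3, 1]], D = diag(-5, -6), P⁻¹ = [[1, 1], [-3, -2]].
M⁶ = P·diag(15625, 46656)·P⁻¹ = [[108718, 62062], [-93093, -46437]].
The requested entry is 62062.

62062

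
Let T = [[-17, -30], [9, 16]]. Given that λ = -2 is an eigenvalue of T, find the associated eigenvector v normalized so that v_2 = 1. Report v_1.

T + 2I = [[-15, -30], [9, 18]].
Solving (T + 2I)v = 0 gives the eigenspace spanned by (-2, 1).
With v_2 = 1, v = (-2, 1), so v_1 = -2.

-2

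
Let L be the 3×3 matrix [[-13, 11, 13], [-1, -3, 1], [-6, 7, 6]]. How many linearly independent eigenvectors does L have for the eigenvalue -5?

L + 5I = [[-8, 11, 13], [-1, 2, 1], [-6, 7, 11]].
This matrix has rank 2, so its null space has dimension 3 − 2 = 1.

1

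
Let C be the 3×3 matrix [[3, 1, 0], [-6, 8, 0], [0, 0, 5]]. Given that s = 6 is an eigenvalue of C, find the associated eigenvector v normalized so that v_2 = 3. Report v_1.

C − 6I = [[-3, 1, 0], [-6, 2, 0], [0, 0, -1]].
Solving (C − 6I)v = 0 gives the eigenspace spanned by (1, 3, 0).
With v_2 = 3, v = (1, 3, 0), so v_1 = 1.

1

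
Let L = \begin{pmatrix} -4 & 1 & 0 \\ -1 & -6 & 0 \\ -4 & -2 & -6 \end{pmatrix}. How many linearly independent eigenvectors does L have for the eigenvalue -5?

L + 5I = [[1, 1, 0], [-1, -1, 0], [-4, -2, -1]].
This matrix has rank 2, so its null space has dimension 3 − 2 = 1.

1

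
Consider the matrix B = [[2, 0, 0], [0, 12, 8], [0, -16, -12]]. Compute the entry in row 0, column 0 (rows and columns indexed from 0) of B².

4

Characteristic polynomial: λ^3 - 2λ^2 - 16λ + 32 = (λ - 4)(λ - 2)(λ + 4), so the eigenvalues are -4, 2, 4.
λ=2: eigenvector (1, 0, 0).
λ=-4: eigenvector (0, -1, 2).
λ=4: eigenvector (0, -1, 1).
P = [[1, 0, 0], [0, -1, -1], [0, 2, 1]], D = diag(2, -4, 4), P⁻¹ = [[1, 0, 0], [0, 1, 1], [0, -2, -1]].
B² = P·diag(4, 16, 16)·P⁻¹ = [[4, 0, 0], [0, 16, 0], [0, 0, 16]].
The requested entry is 4.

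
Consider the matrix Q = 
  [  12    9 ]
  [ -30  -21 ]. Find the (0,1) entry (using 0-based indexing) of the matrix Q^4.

-3645

Characteristic polynomial: μ^2 + 9μ + 18 = (μ + 3)(μ + 6), so the eigenvalues are -6, -3.
μ=-3: eigenvector (3, -5).
μ=-6: eigenvector (1, -2).
P = [[3, 1], [-5, -2]], D = diag(-3, -6), P⁻¹ = [[2, 1], [-5, -3]].
Q⁴ = P·diag(81, 1296)·P⁻¹ = [[-5994, -3645], [12150, 7371]].
The requested entry is -3645.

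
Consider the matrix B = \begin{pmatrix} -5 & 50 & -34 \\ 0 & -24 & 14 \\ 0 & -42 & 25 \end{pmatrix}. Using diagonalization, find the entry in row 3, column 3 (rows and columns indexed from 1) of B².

Characteristic polynomial: r^3 + 4r^2 - 17r - 60 = (r - 4)(r + 3)(r + 5), so the eigenvalues are -5, -3, 4.
r=-3: eigenvector (1, -2, -3).
r=4: eigenvector (-2, 1, 2).
r=-5: eigenvector (1, 0, 0).
P = [[1, -2, 1], [-2, 1, 0], [-3, 2, 0]], D = diag(-3, 4, -5), P⁻¹ = [[0, -2, 1], [0, -3, 2], [1, -4, 3]].
B² = P·diag(9, 16, 25)·P⁻¹ = [[25, -22, 20], [0, -12, 14], [0, -42, 37]].
The requested entry is 37.

37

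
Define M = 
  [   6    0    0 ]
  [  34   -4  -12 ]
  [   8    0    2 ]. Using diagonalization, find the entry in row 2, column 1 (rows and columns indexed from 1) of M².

Characteristic polynomial: r^3 - 4r^2 - 20r + 48 = (r - 6)(r - 2)(r + 4), so the eigenvalues are -4, 2, 6.
r=6: eigenvector (1, 1, 2).
r=-4: eigenvector (0, 1, 0).
r=2: eigenvector (0, -2, 1).
P = [[1, 0, 0], [1, 1, -2], [2, 0, 1]], D = diag(6, -4, 2), P⁻¹ = [[1, 0, 0], [-5, 1, 2], [-2, 0, 1]].
M² = P·diag(36, 16, 4)·P⁻¹ = [[36, 0, 0], [-28, 16, 24], [64, 0, 4]].
The requested entry is -28.

-28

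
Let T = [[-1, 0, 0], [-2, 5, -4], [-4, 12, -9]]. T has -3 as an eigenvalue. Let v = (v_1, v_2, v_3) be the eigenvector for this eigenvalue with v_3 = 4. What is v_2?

T + 3I = [[2, 0, 0], [-2, 8, -4], [-4, 12, -6]].
Solving (T + 3I)v = 0 gives the eigenspace spanned by (0, 2, 4).
With v_3 = 4, v = (0, 2, 4), so v_2 = 2.

2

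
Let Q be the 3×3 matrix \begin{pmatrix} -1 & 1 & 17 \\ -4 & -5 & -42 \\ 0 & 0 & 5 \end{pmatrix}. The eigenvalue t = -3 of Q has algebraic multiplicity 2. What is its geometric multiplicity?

Q + 3I = [[2, 1, 17], [-4, -2, -42], [0, 0, 8]].
This matrix has rank 2, so its null space has dimension 3 − 2 = 1.

1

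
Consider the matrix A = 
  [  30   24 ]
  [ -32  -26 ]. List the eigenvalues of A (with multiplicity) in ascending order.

-2, 6

Characteristic polynomial: p(s) = s^2 - 4s - 12 = (s - 6)(s + 2).
Roots (with multiplicity): -2, 6.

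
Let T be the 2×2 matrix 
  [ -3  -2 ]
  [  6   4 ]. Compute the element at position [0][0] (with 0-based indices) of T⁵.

-3

Characteristic polynomial: s^2 - s = s(s - 1), so the eigenvalues are 0, 1.
s=1: eigenvector (1, -2).
s=0: eigenvector (2, -3).
P = [[1, 2], [-2, -3]], D = diag(1, 0), P⁻¹ = [[-3, -2], [2, 1]].
T⁵ = P·diag(1, 0)·P⁻¹ = [[-3, -2], [6, 4]].
The requested entry is -3.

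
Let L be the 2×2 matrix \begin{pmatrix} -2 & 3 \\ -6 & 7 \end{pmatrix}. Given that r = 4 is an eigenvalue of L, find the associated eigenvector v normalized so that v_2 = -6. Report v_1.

-3

L − 4I = [[-6, 3], [-6, 3]].
Solving (L − 4I)v = 0 gives the eigenspace spanned by (-3, -6).
With v_2 = -6, v = (-3, -6), so v_1 = -3.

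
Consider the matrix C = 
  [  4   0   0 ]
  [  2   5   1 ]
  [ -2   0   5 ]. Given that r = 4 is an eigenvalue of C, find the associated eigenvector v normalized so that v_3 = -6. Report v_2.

12

C − 4I = [[0, 0, 0], [2, 1, 1], [-2, 0, 1]].
Solving (C − 4I)v = 0 gives the eigenspace spanned by (-3, 12, -6).
With v_3 = -6, v = (-3, 12, -6), so v_2 = 12.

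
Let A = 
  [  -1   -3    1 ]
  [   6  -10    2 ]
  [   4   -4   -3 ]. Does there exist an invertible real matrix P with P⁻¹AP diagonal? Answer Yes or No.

No

Characteristic polynomial: p(s) = s^3 + 14s^2 + 65s + 100 = (s + 4)(s + 5)^2.
s = -5 has algebraic multiplicity 2; rank(A + 5I) = 2, so geometric multiplicity = 1.
Geometric multiplicity < algebraic multiplicity, so A is not diagonalizable.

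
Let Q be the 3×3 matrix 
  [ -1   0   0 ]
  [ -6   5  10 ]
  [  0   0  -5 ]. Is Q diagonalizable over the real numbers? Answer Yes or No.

Yes

Characteristic polynomial: p(s) = s^3 + s^2 - 25s - 25 = (s - 5)(s + 1)(s + 5).
All 3 eigenvalues are distinct, so Q is diagonalizable.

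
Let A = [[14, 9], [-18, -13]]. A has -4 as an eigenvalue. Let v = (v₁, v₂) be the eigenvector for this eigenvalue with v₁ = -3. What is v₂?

A + 4I = [[18, 9], [-18, -9]].
Solving (A + 4I)v = 0 gives the eigenspace spanned by (-3, 6).
With v₁ = -3, v = (-3, 6), so v₂ = 6.

6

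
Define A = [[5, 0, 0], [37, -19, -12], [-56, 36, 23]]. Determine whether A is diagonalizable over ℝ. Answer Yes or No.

Characteristic polynomial: p(s) = s^3 - 9s^2 + 15s + 25 = (s - 5)^2(s + 1).
s = 5 has algebraic multiplicity 2; rank(A − 5I) = 2, so geometric multiplicity = 1.
Geometric multiplicity < algebraic multiplicity, so A is not diagonalizable.

No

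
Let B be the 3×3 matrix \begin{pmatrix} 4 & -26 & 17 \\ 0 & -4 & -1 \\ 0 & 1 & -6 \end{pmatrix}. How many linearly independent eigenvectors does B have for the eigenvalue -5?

B + 5I = [[9, -26, 17], [0, 1, -1], [0, 1, -1]].
This matrix has rank 2, so its null space has dimension 3 − 2 = 1.

1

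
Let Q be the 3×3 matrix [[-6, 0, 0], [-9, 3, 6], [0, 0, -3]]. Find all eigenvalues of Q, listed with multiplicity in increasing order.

Characteristic polynomial: p(s) = s^3 + 6s^2 - 9s - 54 = (s - 3)(s + 3)(s + 6).
Roots (with multiplicity): -6, -3, 3.

-6, -3, 3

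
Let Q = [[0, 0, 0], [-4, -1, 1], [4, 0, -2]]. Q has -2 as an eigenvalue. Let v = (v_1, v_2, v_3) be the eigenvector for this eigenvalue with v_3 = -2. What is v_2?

Q + 2I = [[2, 0, 0], [-4, 1, 1], [4, 0, 0]].
Solving (Q + 2I)v = 0 gives the eigenspace spanned by (0, 2, -2).
With v_3 = -2, v = (0, 2, -2), so v_2 = 2.

2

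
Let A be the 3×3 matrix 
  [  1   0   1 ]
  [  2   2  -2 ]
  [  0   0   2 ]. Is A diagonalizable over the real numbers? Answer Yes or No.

Yes

Characteristic polynomial: p(t) = t^3 - 5t^2 + 8t - 4 = (t - 2)^2(t - 1).
t = 2 has algebraic multiplicity 2; rank(A − 2I) = 1, so geometric multiplicity = 2.
Every eigenvalue has geometric = algebraic multiplicity, so A is diagonalizable.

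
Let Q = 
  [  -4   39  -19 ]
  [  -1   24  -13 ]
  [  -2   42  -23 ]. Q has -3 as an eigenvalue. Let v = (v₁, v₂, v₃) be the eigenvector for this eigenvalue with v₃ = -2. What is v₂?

Q + 3I = [[-1, 39, -19], [-1, 27, -13], [-2, 42, -20]].
Solving (Q + 3I)v = 0 gives the eigenspace spanned by (-1, -1, -2).
With v₃ = -2, v = (-1, -1, -2), so v₂ = -1.

-1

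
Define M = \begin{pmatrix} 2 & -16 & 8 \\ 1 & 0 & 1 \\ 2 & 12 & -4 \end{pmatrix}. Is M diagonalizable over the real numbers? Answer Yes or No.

Characteristic polynomial: p(t) = t^3 + 2t^2 - 20t + 24 = (t - 2)^2(t + 6).
t = 2 has algebraic multiplicity 2; rank(M − 2I) = 2, so geometric multiplicity = 1.
Geometric multiplicity < algebraic multiplicity, so M is not diagonalizable.

No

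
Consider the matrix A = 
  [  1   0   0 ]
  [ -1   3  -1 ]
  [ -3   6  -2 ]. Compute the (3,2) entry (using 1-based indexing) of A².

6

Characteristic polynomial: λ^3 - 2λ^2 + λ = λ(λ - 1)^2, so the eigenvalues are 0, 1, 1.
λ=1: eigenvector (1, -1, -3).
λ=0: eigenvector (0, 1, 3).
λ=1: eigenvector (-1, 0, 1).
P = [[1, 0, -1], [-1, 1, 0], [-3, 3, 1]], D = diag(1, 0, 1), P⁻¹ = [[1, -3, 1], [1, -2, 1], [0, -3, 1]].
A² = P·diag(1, 0, 1)·P⁻¹ = [[1, 0, 0], [-1, 3, -1], [-3, 6, -2]].
The requested entry is 6.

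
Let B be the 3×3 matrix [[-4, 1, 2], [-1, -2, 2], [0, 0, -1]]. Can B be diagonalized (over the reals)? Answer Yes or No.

Characteristic polynomial: p(λ) = λ^3 + 7λ^2 + 15λ + 9 = (λ + 1)(λ + 3)^2.
λ = -3 has algebraic multiplicity 2; rank(B + 3I) = 2, so geometric multiplicity = 1.
Geometric multiplicity < algebraic multiplicity, so B is not diagonalizable.

No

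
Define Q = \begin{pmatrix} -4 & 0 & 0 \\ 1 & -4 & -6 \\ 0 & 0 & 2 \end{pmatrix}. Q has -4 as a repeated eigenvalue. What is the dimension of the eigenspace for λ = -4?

1

Q + 4I = [[0, 0, 0], [1, 0, -6], [0, 0, 6]].
This matrix has rank 2, so its null space has dimension 3 − 2 = 1.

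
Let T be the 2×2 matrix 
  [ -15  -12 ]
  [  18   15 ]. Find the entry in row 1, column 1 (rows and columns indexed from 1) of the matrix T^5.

-1215

Characteristic polynomial: r^2 - 9 = (r - 3)(r + 3), so the eigenvalues are -3, 3.
r=-3: eigenvector (-1, 1).
r=3: eigenvector (-2, 3).
P = [[-1, -2], [1, 3]], D = diag(-3, 3), P⁻¹ = [[-3, -2], [1, 1]].
T⁵ = P·diag(-243, 243)·P⁻¹ = [[-1215, -972], [1458, 1215]].
The requested entry is -1215.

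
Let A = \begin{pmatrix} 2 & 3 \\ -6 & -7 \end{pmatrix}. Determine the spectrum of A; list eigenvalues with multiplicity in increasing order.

-4, -1

Characteristic polynomial: p(μ) = μ^2 + 5μ + 4 = (μ + 1)(μ + 4).
Roots (with multiplicity): -4, -1.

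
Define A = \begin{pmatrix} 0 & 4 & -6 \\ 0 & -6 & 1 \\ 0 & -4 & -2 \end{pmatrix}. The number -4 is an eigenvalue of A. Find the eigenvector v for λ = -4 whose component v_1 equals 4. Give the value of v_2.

A + 4I = [[4, 4, -6], [0, -2, 1], [0, -4, 2]].
Solving (A + 4I)v = 0 gives the eigenspace spanned by (4, 2, 4).
With v_1 = 4, v = (4, 2, 4), so v_2 = 2.

2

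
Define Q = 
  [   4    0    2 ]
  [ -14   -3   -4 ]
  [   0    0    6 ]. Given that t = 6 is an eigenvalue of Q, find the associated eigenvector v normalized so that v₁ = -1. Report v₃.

-1

Q − 6I = [[-2, 0, 2], [-14, -9, -4], [0, 0, 0]].
Solving (Q − 6I)v = 0 gives the eigenspace spanned by (-1, 2, -1).
With v₁ = -1, v = (-1, 2, -1), so v₃ = -1.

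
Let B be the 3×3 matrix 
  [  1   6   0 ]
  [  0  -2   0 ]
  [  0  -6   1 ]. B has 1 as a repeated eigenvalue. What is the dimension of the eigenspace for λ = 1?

2

B − 1I = [[0, 6, 0], [0, -3, 0], [0, -6, 0]].
This matrix has rank 1, so its null space has dimension 3 − 1 = 2.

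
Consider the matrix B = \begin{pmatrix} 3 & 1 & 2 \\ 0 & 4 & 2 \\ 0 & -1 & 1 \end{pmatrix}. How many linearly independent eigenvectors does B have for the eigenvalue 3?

B − 3I = [[0, 1, 2], [0, 1, 2], [0, -1, -2]].
This matrix has rank 1, so its null space has dimension 3 − 1 = 2.

2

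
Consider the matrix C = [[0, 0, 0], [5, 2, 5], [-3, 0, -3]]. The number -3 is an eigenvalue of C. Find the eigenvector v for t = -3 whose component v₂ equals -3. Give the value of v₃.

3

C + 3I = [[3, 0, 0], [5, 5, 5], [-3, 0, 0]].
Solving (C + 3I)v = 0 gives the eigenspace spanned by (0, -3, 3).
With v₂ = -3, v = (0, -3, 3), so v₃ = 3.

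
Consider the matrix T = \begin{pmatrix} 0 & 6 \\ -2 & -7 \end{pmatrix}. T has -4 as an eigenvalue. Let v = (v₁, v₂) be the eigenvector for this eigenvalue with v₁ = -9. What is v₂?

6

T + 4I = [[4, 6], [-2, -3]].
Solving (T + 4I)v = 0 gives the eigenspace spanned by (-9, 6).
With v₁ = -9, v = (-9, 6), so v₂ = 6.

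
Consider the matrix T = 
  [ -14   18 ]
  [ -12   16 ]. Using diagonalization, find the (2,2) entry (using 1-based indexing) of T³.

208

Characteristic polynomial: s^2 - 2s - 8 = (s - 4)(s + 2), so the eigenvalues are -2, 4.
s=4: eigenvector (1, 1).
s=-2: eigenvector (3, 2).
P = [[1, 3], [1, 2]], D = diag(4, -2), P⁻¹ = [[-2, 3], [1, -1]].
T³ = P·diag(64, -8)·P⁻¹ = [[-152, 216], [-144, 208]].
The requested entry is 208.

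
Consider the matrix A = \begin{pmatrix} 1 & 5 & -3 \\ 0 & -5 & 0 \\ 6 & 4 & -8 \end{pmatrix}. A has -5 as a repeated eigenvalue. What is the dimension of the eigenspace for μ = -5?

A + 5I = [[6, 5, -3], [0, 0, 0], [6, 4, -3]].
This matrix has rank 2, so its null space has dimension 3 − 2 = 1.

1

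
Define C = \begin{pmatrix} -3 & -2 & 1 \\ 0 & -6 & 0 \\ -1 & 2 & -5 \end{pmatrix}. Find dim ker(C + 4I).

C + 4I = [[1, -2, 1], [0, -2, 0], [-1, 2, -1]].
This matrix has rank 2, so its null space has dimension 3 − 2 = 1.

1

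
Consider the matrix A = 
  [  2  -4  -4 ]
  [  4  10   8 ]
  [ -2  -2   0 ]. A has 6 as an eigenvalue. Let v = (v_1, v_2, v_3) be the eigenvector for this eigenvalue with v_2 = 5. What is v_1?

-5

A − 6I = [[-4, -4, -4], [4, 4, 8], [-2, -2, -6]].
Solving (A − 6I)v = 0 gives the eigenspace spanned by (-5, 5, 0).
With v_2 = 5, v = (-5, 5, 0), so v_1 = -5.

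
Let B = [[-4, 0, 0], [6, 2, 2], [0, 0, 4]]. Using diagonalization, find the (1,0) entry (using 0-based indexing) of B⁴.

-240

Characteristic polynomial: s^3 - 2s^2 - 16s + 32 = (s - 4)(s - 2)(s + 4), so the eigenvalues are -4, 2, 4.
s=-4: eigenvector (1, -1, 0).
s=4: eigenvector (0, -1, -1).
s=2: eigenvector (0, 1, 0).
P = [[1, 0, 0], [-1, -1, 1], [0, -1, 0]], D = diag(-4, 4, 2), P⁻¹ = [[1, 0, 0], [0, 0, -1], [1, 1, -1]].
B⁴ = P·diag(256, 256, 16)·P⁻¹ = [[256, 0, 0], [-240, 16, 240], [0, 0, 256]].
The requested entry is -240.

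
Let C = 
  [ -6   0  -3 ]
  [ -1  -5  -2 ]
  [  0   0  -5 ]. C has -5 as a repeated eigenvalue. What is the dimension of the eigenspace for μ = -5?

1

C + 5I = [[-1, 0, -3], [-1, 0, -2], [0, 0, 0]].
This matrix has rank 2, so its null space has dimension 3 − 2 = 1.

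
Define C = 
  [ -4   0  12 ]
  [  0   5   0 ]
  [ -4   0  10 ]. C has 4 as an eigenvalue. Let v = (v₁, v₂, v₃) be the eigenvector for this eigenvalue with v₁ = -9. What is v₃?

-6

C − 4I = [[-8, 0, 12], [0, 1, 0], [-4, 0, 6]].
Solving (C − 4I)v = 0 gives the eigenspace spanned by (-9, 0, -6).
With v₁ = -9, v = (-9, 0, -6), so v₃ = -6.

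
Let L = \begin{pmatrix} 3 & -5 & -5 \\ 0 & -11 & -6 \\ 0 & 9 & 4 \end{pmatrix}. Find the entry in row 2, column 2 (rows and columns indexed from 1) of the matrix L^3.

-359

Characteristic polynomial: λ^3 + 4λ^2 - 11λ - 30 = (λ - 3)(λ + 2)(λ + 5), so the eigenvalues are -5, -2, 3.
λ=3: eigenvector (1, 0, 0).
λ=-5: eigenvector (0, 1, -1).
λ=-2: eigenvector (1, -2, 3).
P = [[1, 0, 1], [0, 1, -2], [0, -1, 3]], D = diag(3, -5, -2), P⁻¹ = [[1, -1, -1], [0, 3, 2], [0, 1, 1]].
L³ = P·diag(27, -125, -8)·P⁻¹ = [[27, -35, -35], [0, -359, -234], [0, 351, 226]].
The requested entry is -359.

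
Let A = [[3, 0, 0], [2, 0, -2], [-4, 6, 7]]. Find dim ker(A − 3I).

A − 3I = [[0, 0, 0], [2, -3, -2], [-4, 6, 4]].
This matrix has rank 1, so its null space has dimension 3 − 1 = 2.

2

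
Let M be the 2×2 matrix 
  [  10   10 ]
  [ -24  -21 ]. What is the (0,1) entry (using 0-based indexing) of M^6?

Characteristic polynomial: μ^2 + 11μ + 30 = (μ + 5)(μ + 6), so the eigenvalues are -6, -5.
μ=-5: eigenvector (2, -3).
μ=-6: eigenvector (5, -8).
P = [[2, 5], [-3, -8]], D = diag(-5, -6), P⁻¹ = [[8, 5], [-3, -2]].
M⁶ = P·diag(15625, 46656)·P⁻¹ = [[-449840, -310310], [744744, 512121]].
The requested entry is -310310.

-310310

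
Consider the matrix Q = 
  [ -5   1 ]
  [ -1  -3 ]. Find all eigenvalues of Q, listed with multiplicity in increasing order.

-4, -4

Characteristic polynomial: p(r) = r^2 + 8r + 16 = (r + 4)^2.
Roots (with multiplicity): -4, -4.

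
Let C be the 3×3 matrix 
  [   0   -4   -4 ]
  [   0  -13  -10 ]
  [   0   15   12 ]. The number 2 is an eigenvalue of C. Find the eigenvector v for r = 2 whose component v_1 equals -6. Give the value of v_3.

9

C − 2I = [[-2, -4, -4], [0, -15, -10], [0, 15, 10]].
Solving (C − 2I)v = 0 gives the eigenspace spanned by (-6, -6, 9).
With v_1 = -6, v = (-6, -6, 9), so v_3 = 9.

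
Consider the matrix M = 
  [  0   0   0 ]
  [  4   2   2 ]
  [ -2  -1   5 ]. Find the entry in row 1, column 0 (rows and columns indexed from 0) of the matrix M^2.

Characteristic polynomial: r^3 - 7r^2 + 12r = r(r - 4)(r - 3), so the eigenvalues are 0, 3, 4.
r=0: eigenvector (1, -2, 0).
r=3: eigenvector (0, -2, -1).
r=4: eigenvector (0, 1, 1).
P = [[1, 0, 0], [-2, -2, 1], [0, -1, 1]], D = diag(0, 3, 4), P⁻¹ = [[1, 0, 0], [-2, -1, 1], [-2, -1, 2]].
M² = P·diag(0, 9, 16)·P⁻¹ = [[0, 0, 0], [4, 2, 14], [-14, -7, 23]].
The requested entry is 4.

4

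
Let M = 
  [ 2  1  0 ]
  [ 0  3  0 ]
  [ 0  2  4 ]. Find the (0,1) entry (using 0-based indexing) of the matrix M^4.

Characteristic polynomial: λ^3 - 9λ^2 + 26λ - 24 = (λ - 4)(λ - 3)(λ - 2), so the eigenvalues are 2, 3, 4.
λ=2: eigenvector (1, 0, 0).
λ=3: eigenvector (1, 1, -2).
λ=4: eigenvector (0, 0, 1).
P = [[1, 1, 0], [0, 1, 0], [0, -2, 1]], D = diag(2, 3, 4), P⁻¹ = [[1, -1, 0], [0, 1, 0], [0, 2, 1]].
M⁴ = P·diag(16, 81, 256)·P⁻¹ = [[16, 65, 0], [0, 81, 0], [0, 350, 256]].
The requested entry is 65.

65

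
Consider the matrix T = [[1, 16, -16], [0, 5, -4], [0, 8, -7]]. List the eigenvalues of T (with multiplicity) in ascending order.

Characteristic polynomial: p(r) = r^3 + r^2 - 5r + 3 = (r - 1)^2(r + 3).
Roots (with multiplicity): -3, 1, 1.

-3, 1, 1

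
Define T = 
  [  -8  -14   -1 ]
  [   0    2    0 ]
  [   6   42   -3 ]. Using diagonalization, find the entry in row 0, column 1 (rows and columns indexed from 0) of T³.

-266

Characteristic polynomial: μ^3 + 9μ^2 + 8μ - 60 = (μ - 2)(μ + 5)(μ + 6), so the eigenvalues are -6, -5, 2.
μ=-6: eigenvector (1, 0, -2).
μ=-5: eigenvector (-1, 0, 3).
μ=2: eigenvector (-2, 1, 6).
P = [[1, -1, -2], [0, 0, 1], [-2, 3, 6]], D = diag(-6, -5, 2), P⁻¹ = [[3, 0, 1], [2, -2, 1], [0, 1, 0]].
T³ = P·diag(-216, -125, 8)·P⁻¹ = [[-398, -266, -91], [0, 8, 0], [546, 798, 57]].
The requested entry is -266.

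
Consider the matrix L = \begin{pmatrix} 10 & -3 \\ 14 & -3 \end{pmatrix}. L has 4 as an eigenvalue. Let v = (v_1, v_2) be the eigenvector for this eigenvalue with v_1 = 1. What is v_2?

L − 4I = [[6, -3], [14, -7]].
Solving (L − 4I)v = 0 gives the eigenspace spanned by (1, 2).
With v_1 = 1, v = (1, 2), so v_2 = 2.

2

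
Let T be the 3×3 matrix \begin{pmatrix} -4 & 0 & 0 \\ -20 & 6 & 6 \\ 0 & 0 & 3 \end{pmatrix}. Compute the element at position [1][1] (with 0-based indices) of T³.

Characteristic polynomial: r^3 - 5r^2 - 18r + 72 = (r - 6)(r - 3)(r + 4), so the eigenvalues are -4, 3, 6.
r=-4: eigenvector (1, 2, 0).
r=6: eigenvector (0, 1, 0).
r=3: eigenvector (0, -2, 1).
P = [[1, 0, 0], [2, 1, -2], [0, 0, 1]], D = diag(-4, 6, 3), P⁻¹ = [[1, 0, 0], [-2, 1, 2], [0, 0, 1]].
T³ = P·diag(-64, 216, 27)·P⁻¹ = [[-64, 0, 0], [-560, 216, 378], [0, 0, 27]].
The requested entry is 216.

216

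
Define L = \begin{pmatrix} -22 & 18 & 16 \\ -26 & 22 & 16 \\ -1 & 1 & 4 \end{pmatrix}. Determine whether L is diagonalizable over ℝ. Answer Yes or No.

No

Characteristic polynomial: p(λ) = λ^3 - 4λ^2 - 16λ + 64 = (λ - 4)^2(λ + 4).
λ = 4 has algebraic multiplicity 2; rank(L − 4I) = 2, so geometric multiplicity = 1.
Geometric multiplicity < algebraic multiplicity, so L is not diagonalizable.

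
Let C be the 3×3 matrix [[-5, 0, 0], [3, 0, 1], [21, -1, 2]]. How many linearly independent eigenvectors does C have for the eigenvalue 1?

1

C − 1I = [[-6, 0, 0], [3, -1, 1], [21, -1, 1]].
This matrix has rank 2, so its null space has dimension 3 − 2 = 1.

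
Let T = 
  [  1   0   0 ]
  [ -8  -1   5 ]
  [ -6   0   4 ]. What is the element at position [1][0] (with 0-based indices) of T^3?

Characteristic polynomial: λ^3 - 4λ^2 - λ + 4 = (λ - 4)(λ - 1)(λ + 1), so the eigenvalues are -1, 1, 4.
λ=1: eigenvector (1, 1, 2).
λ=-1: eigenvector (0, 1, 0).
λ=4: eigenvector (0, 1, 1).
P = [[1, 0, 0], [1, 1, 1], [2, 0, 1]], D = diag(1, -1, 4), P⁻¹ = [[1, 0, 0], [1, 1, -1], [-2, 0, 1]].
T³ = P·diag(1, -1, 64)·P⁻¹ = [[1, 0, 0], [-128, -1, 65], [-126, 0, 64]].
The requested entry is -128.

-128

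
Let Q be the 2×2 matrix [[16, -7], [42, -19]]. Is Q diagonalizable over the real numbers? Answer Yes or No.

Characteristic polynomial: p(t) = t^2 + 3t - 10 = (t - 2)(t + 5).
All 2 eigenvalues are distinct, so Q is diagonalizable.

Yes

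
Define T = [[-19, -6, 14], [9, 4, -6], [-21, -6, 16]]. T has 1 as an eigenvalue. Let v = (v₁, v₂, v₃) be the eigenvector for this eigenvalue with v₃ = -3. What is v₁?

-3

T − 1I = [[-20, -6, 14], [9, 3, -6], [-21, -6, 15]].
Solving (T − 1I)v = 0 gives the eigenspace spanned by (-3, 3, -3).
With v₃ = -3, v = (-3, 3, -3), so v₁ = -3.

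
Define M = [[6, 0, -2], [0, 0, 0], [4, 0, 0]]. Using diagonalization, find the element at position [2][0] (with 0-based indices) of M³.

Characteristic polynomial: t^3 - 6t^2 + 8t = t(t - 4)(t - 2), so the eigenvalues are 0, 2, 4.
t=2: eigenvector (-1, 0, -2).
t=0: eigenvector (0, 1, 0).
t=4: eigenvector (1, 0, 1).
P = [[-1, 0, 1], [0, 1, 0], [-2, 0, 1]], D = diag(2, 0, 4), P⁻¹ = [[1, 0, -1], [0, 1, 0], [2, 0, -1]].
M³ = P·diag(8, 0, 64)·P⁻¹ = [[120, 0, -56], [0, 0, 0], [112, 0, -48]].
The requested entry is 112.

112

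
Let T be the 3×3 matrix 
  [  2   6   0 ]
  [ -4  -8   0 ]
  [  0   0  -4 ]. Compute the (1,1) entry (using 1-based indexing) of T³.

Characteristic polynomial: μ^3 + 10μ^2 + 32μ + 32 = (μ + 2)(μ + 4)^2, so the eigenvalues are -4, -4, -2.
μ=-2: eigenvector (3, -2, 0).
μ=-4: eigenvector (-1, 1, 0).
μ=-4: eigenvector (0, 0, 1).
P = [[3, -1, 0], [-2, 1, 0], [0, 0, 1]], D = diag(-2, -4, -4), P⁻¹ = [[1, 1, 0], [2, 3, 0], [0, 0, 1]].
T³ = P·diag(-8, -64, -64)·P⁻¹ = [[104, 168, 0], [-112, -176, 0], [0, 0, -64]].
The requested entry is 104.

104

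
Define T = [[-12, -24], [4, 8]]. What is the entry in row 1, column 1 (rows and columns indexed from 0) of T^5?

Characteristic polynomial: μ^2 + 4μ = μ(μ + 4), so the eigenvalues are -4, 0.
μ=-4: eigenvector (3, -1).
μ=0: eigenvector (-2, 1).
P = [[3, -2], [-1, 1]], D = diag(-4, 0), P⁻¹ = [[1, 2], [1, 3]].
T⁵ = P·diag(-1024, 0)·P⁻¹ = [[-3072, -6144], [1024, 2048]].
The requested entry is 2048.

2048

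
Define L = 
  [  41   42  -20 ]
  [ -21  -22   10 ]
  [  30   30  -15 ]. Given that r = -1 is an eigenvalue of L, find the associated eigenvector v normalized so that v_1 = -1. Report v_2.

L + 1I = [[42, 42, -20], [-21, -21, 10], [30, 30, -14]].
Solving (L + 1I)v = 0 gives the eigenspace spanned by (-1, 1, 0).
With v_1 = -1, v = (-1, 1, 0), so v_2 = 1.

1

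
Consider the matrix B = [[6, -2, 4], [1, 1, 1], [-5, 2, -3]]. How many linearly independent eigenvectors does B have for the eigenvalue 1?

1

B − 1I = [[5, -2, 4], [1, 0, 1], [-5, 2, -4]].
This matrix has rank 2, so its null space has dimension 3 − 2 = 1.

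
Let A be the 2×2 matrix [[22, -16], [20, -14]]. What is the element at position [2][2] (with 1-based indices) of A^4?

-5104

Characteristic polynomial: t^2 - 8t + 12 = (t - 6)(t - 2), so the eigenvalues are 2, 6.
t=2: eigenvector (4, 5).
t=6: eigenvector (1, 1).
P = [[4, 1], [5, 1]], D = diag(2, 6), P⁻¹ = [[-1, 1], [5, -4]].
A⁴ = P·diag(16, 1296)·P⁻¹ = [[6416, -5120], [6400, -5104]].
The requested entry is -5104.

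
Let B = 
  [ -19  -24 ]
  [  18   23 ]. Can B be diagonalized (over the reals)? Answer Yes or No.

Yes

Characteristic polynomial: p(μ) = μ^2 - 4μ - 5 = (μ - 5)(μ + 1).
All 2 eigenvalues are distinct, so B is diagonalizable.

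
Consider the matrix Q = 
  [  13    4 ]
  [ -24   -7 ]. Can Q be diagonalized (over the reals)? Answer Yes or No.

Yes

Characteristic polynomial: p(r) = r^2 - 6r + 5 = (r - 5)(r - 1).
All 2 eigenvalues are distinct, so Q is diagonalizable.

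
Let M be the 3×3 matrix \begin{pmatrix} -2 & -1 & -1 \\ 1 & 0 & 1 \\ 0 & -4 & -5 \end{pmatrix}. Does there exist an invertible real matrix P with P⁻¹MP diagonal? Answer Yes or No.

No

Characteristic polynomial: p(r) = r^3 + 7r^2 + 15r + 9 = (r + 1)(r + 3)^2.
r = -3 has algebraic multiplicity 2; rank(M + 3I) = 2, so geometric multiplicity = 1.
Geometric multiplicity < algebraic multiplicity, so M is not diagonalizable.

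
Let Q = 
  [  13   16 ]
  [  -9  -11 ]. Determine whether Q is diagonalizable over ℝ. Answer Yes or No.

Characteristic polynomial: p(λ) = λ^2 - 2λ + 1 = (λ - 1)^2.
λ = 1 has algebraic multiplicity 2; rank(Q − 1I) = 1, so geometric multiplicity = 1.
Geometric multiplicity < algebraic multiplicity, so Q is not diagonalizable.

No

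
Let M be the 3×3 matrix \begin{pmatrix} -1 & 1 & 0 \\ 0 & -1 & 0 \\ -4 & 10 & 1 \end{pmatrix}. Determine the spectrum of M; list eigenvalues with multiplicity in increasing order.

-1, -1, 1

Characteristic polynomial: p(λ) = λ^3 + λ^2 - λ - 1 = (λ - 1)(λ + 1)^2.
Roots (with multiplicity): -1, -1, 1.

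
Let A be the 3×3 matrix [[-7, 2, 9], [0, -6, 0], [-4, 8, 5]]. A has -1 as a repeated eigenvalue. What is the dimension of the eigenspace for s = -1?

A + 1I = [[-6, 2, 9], [0, -5, 0], [-4, 8, 6]].
This matrix has rank 2, so its null space has dimension 3 − 2 = 1.

1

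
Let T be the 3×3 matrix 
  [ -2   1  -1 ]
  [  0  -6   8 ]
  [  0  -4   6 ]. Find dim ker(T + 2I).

1

T + 2I = [[0, 1, -1], [0, -4, 8], [0, -4, 8]].
This matrix has rank 2, so its null space has dimension 3 − 2 = 1.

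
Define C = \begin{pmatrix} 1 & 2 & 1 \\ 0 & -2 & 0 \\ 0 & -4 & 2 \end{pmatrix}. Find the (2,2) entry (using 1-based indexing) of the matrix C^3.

-8

Characteristic polynomial: s^3 - s^2 - 4s + 4 = (s - 2)(s - 1)(s + 2), so the eigenvalues are -2, 1, 2.
s=1: eigenvector (1, 0, 0).
s=-2: eigenvector (-1, 1, 1).
s=2: eigenvector (-1, 0, -1).
P = [[1, -1, -1], [0, 1, 0], [0, 1, -1]], D = diag(1, -2, 2), P⁻¹ = [[1, 2, -1], [0, 1, 0], [0, 1, -1]].
C³ = P·diag(1, -8, 8)·P⁻¹ = [[1, 2, 7], [0, -8, 0], [0, -16, 8]].
The requested entry is -8.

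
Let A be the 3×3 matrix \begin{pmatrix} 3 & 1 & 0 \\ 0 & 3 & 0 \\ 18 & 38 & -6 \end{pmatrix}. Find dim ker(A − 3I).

1

A − 3I = [[0, 1, 0], [0, 0, 0], [18, 38, -9]].
This matrix has rank 2, so its null space has dimension 3 − 2 = 1.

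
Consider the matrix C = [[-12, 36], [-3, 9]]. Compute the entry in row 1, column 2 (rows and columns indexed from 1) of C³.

324

Characteristic polynomial: t^2 + 3t = t(t + 3), so the eigenvalues are -3, 0.
t=-3: eigenvector (4, 1).
t=0: eigenvector (3, 1).
P = [[4, 3], [1, 1]], D = diag(-3, 0), P⁻¹ = [[1, -3], [-1, 4]].
C³ = P·diag(-27, 0)·P⁻¹ = [[-108, 324], [-27, 81]].
The requested entry is 324.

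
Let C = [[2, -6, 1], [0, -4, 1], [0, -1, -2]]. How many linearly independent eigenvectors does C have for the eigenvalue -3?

C + 3I = [[5, -6, 1], [0, -1, 1], [0, -1, 1]].
This matrix has rank 2, so its null space has dimension 3 − 2 = 1.

1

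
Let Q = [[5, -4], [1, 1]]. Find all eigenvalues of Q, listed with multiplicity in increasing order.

Characteristic polynomial: p(μ) = μ^2 - 6μ + 9 = (μ - 3)^2.
Roots (with multiplicity): 3, 3.

3, 3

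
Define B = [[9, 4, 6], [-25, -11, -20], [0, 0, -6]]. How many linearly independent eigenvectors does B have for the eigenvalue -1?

1

B + 1I = [[10, 4, 6], [-25, -10, -20], [0, 0, -5]].
This matrix has rank 2, so its null space has dimension 3 − 2 = 1.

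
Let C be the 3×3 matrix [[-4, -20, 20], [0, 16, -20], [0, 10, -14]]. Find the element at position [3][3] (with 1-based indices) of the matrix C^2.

-4

Characteristic polynomial: s^3 + 2s^2 - 32s - 96 = (s - 6)(s + 4)^2, so the eigenvalues are -4, -4, 6.
s=-4: eigenvector (-1, 1, 1).
s=-4: eigenvector (1, 0, 0).
s=6: eigenvector (2, -2, -1).
P = [[-1, 1, 2], [1, 0, -2], [1, 0, -1]], D = diag(-4, -4, 6), P⁻¹ = [[0, -1, 2], [1, 1, 0], [0, -1, 1]].
C² = P·diag(16, 16, 36)·P⁻¹ = [[16, -40, 40], [0, 56, -40], [0, 20, -4]].
The requested entry is -4.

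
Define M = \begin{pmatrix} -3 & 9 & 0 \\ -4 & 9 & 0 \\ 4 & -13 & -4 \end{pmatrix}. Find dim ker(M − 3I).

M − 3I = [[-6, 9, 0], [-4, 6, 0], [4, -13, -7]].
This matrix has rank 2, so its null space has dimension 3 − 2 = 1.

1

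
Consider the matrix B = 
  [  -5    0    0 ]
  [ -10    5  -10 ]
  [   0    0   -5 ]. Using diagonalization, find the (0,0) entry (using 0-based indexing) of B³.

-125

Characteristic polynomial: r^3 + 5r^2 - 25r - 125 = (r - 5)(r + 5)^2, so the eigenvalues are -5, -5, 5.
r=-5: eigenvector (1, 3, 2).
r=5: eigenvector (0, 1, 0).
r=-5: eigenvector (0, 1, 1).
P = [[1, 0, 0], [3, 1, 1], [2, 0, 1]], D = diag(-5, 5, -5), P⁻¹ = [[1, 0, 0], [-1, 1, -1], [-2, 0, 1]].
B³ = P·diag(-125, 125, -125)·P⁻¹ = [[-125, 0, 0], [-250, 125, -250], [0, 0, -125]].
The requested entry is -125.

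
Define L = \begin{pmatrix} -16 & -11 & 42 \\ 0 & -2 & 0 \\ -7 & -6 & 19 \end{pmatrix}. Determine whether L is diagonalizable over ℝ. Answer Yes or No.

No

Characteristic polynomial: p(r) = r^3 - r^2 - 16r - 20 = (r - 5)(r + 2)^2.
r = -2 has algebraic multiplicity 2; rank(L + 2I) = 2, so geometric multiplicity = 1.
Geometric multiplicity < algebraic multiplicity, so L is not diagonalizable.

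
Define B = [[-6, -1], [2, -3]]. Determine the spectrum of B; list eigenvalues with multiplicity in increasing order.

Characteristic polynomial: p(t) = t^2 + 9t + 20 = (t + 4)(t + 5).
Roots (with multiplicity): -5, -4.

-5, -4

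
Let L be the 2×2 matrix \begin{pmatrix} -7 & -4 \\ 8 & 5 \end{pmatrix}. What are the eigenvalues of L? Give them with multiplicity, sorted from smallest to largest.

-3, 1

Characteristic polynomial: p(s) = s^2 + 2s - 3 = (s - 1)(s + 3).
Roots (with multiplicity): -3, 1.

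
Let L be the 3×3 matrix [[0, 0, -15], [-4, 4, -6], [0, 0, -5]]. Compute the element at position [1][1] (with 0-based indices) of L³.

64

Characteristic polynomial: s^3 + s^2 - 20s = s(s - 4)(s + 5), so the eigenvalues are -5, 0, 4.
s=0: eigenvector (1, 1, 0).
s=4: eigenvector (0, 1, 0).
s=-5: eigenvector (3, 2, 1).
P = [[1, 0, 3], [1, 1, 2], [0, 0, 1]], D = diag(0, 4, -5), P⁻¹ = [[1, 0, -3], [-1, 1, 1], [0, 0, 1]].
L³ = P·diag(0, 64, -125)·P⁻¹ = [[0, 0, -375], [-64, 64, -186], [0, 0, -125]].
The requested entry is 64.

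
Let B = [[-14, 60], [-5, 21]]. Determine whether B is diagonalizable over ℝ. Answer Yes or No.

Yes

Characteristic polynomial: p(t) = t^2 - 7t + 6 = (t - 6)(t - 1).
All 2 eigenvalues are distinct, so B is diagonalizable.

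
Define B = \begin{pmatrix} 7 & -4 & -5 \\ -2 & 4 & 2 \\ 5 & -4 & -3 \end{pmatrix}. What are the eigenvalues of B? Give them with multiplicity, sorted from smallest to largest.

2, 2, 4

Characteristic polynomial: p(t) = t^3 - 8t^2 + 20t - 16 = (t - 4)(t - 2)^2.
Roots (with multiplicity): 2, 2, 4.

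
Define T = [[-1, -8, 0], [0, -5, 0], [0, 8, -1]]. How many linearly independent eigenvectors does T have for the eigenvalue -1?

2

T + 1I = [[0, -8, 0], [0, -4, 0], [0, 8, 0]].
This matrix has rank 1, so its null space has dimension 3 − 1 = 2.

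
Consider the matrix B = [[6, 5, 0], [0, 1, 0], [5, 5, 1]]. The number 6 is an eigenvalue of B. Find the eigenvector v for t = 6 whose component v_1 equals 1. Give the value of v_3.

1

B − 6I = [[0, 5, 0], [0, -5, 0], [5, 5, -5]].
Solving (B − 6I)v = 0 gives the eigenspace spanned by (1, 0, 1).
With v_1 = 1, v = (1, 0, 1), so v_3 = 1.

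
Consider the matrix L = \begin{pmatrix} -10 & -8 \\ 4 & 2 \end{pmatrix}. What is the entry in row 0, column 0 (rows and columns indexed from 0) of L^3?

-424

Characteristic polynomial: μ^2 + 8μ + 12 = (μ + 2)(μ + 6), so the eigenvalues are -6, -2.
μ=-6: eigenvector (2, -1).
μ=-2: eigenvector (-1, 1).
P = [[2, -1], [-1, 1]], D = diag(-6, -2), P⁻¹ = [[1, 1], [1, 2]].
L³ = P·diag(-216, -8)·P⁻¹ = [[-424, -416], [208, 200]].
The requested entry is -424.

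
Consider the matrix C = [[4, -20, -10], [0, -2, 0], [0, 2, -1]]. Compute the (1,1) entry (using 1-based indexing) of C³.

64

Characteristic polynomial: λ^3 - λ^2 - 10λ - 8 = (λ - 4)(λ + 1)(λ + 2), so the eigenvalues are -2, -1, 4.
λ=-2: eigenvector (0, 1, -2).
λ=4: eigenvector (1, 0, 0).
λ=-1: eigenvector (2, 0, 1).
P = [[0, 1, 2], [1, 0, 0], [-2, 0, 1]], D = diag(-2, 4, -1), P⁻¹ = [[0, 1, 0], [1, -4, -2], [0, 2, 1]].
C³ = P·diag(-8, 64, -1)·P⁻¹ = [[64, -260, -130], [0, -8, 0], [0, 14, -1]].
The requested entry is 64.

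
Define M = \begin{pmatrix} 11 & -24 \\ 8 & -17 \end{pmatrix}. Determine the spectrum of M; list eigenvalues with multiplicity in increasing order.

Characteristic polynomial: p(μ) = μ^2 + 6μ + 5 = (μ + 1)(μ + 5).
Roots (with multiplicity): -5, -1.

-5, -1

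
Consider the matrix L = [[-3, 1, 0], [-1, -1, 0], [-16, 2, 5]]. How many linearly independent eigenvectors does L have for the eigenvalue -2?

L + 2I = [[-1, 1, 0], [-1, 1, 0], [-16, 2, 7]].
This matrix has rank 2, so its null space has dimension 3 − 2 = 1.

1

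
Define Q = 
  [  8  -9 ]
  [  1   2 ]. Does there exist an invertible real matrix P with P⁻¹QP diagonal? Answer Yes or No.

No

Characteristic polynomial: p(t) = t^2 - 10t + 25 = (t - 5)^2.
t = 5 has algebraic multiplicity 2; rank(Q − 5I) = 1, so geometric multiplicity = 1.
Geometric multiplicity < algebraic multiplicity, so Q is not diagonalizable.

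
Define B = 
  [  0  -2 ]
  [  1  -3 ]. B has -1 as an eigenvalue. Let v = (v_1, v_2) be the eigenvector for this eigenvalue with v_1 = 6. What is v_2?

B + 1I = [[1, -2], [1, -2]].
Solving (B + 1I)v = 0 gives the eigenspace spanned by (6, 3).
With v_1 = 6, v = (6, 3), so v_2 = 3.

3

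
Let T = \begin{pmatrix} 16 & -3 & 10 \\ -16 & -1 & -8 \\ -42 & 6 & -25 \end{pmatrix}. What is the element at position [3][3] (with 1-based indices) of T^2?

157

Characteristic polynomial: s^3 + 10s^2 + 29s + 20 = (s + 1)(s + 4)(s + 5), so the eigenvalues are -5, -4, -1.
s=-4: eigenvector (1, 0, -2).
s=-5: eigenvector (-4, 2, 9).
s=-1: eigenvector (-1, 1, 2).
P = [[1, -4, -1], [0, 2, 1], [-2, 9, 2]], D = diag(-4, -5, -1), P⁻¹ = [[5, 1, 2], [2, 0, 1], [-4, 1, -2]].
T² = P·diag(16, 25, 1)·P⁻¹ = [[-116, 15, -66], [96, 1, 48], [282, -30, 157]].
The requested entry is 157.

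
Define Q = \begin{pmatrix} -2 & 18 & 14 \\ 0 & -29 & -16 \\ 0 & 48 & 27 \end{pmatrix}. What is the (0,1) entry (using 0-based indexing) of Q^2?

114

Characteristic polynomial: s^3 + 4s^2 - 11s - 30 = (s - 3)(s + 2)(s + 5), so the eigenvalues are -5, -2, 3.
s=-2: eigenvector (1, 0, 0).
s=3: eigenvector (-2, 1, -2).
s=-5: eigenvector (2, 2, -3).
P = [[1, -2, 2], [0, 1, 2], [0, -2, -3]], D = diag(-2, 3, -5), P⁻¹ = [[1, -10, -6], [0, -3, -2], [0, 2, 1]].
Q² = P·diag(4, 9, 25)·P⁻¹ = [[4, 114, 62], [0, 73, 32], [0, -96, -39]].
The requested entry is 114.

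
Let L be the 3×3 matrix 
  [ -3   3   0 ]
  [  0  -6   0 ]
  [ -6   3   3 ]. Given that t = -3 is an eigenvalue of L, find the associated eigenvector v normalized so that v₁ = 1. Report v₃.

1

L + 3I = [[0, 3, 0], [0, -3, 0], [-6, 3, 6]].
Solving (L + 3I)v = 0 gives the eigenspace spanned by (1, 0, 1).
With v₁ = 1, v = (1, 0, 1), so v₃ = 1.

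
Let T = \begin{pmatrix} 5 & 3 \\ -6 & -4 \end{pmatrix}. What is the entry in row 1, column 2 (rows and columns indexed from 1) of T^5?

33

Characteristic polynomial: μ^2 - μ - 2 = (μ - 2)(μ + 1), so the eigenvalues are -1, 2.
μ=-1: eigenvector (-1, 2).
μ=2: eigenvector (-1, 1).
P = [[-1, -1], [2, 1]], D = diag(-1, 2), P⁻¹ = [[1, 1], [-2, -1]].
T⁵ = P·diag(-1, 32)·P⁻¹ = [[65, 33], [-66, -34]].
The requested entry is 33.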